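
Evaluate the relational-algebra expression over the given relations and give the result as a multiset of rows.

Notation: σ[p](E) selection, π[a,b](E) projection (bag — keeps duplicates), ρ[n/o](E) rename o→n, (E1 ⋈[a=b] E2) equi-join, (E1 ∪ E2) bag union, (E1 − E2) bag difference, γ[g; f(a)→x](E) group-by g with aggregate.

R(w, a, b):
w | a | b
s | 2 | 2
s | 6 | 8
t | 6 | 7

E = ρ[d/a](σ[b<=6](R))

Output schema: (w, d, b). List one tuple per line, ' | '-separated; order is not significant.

Row counts bottom-up:
  R → 3
  σ[b<=6](R) → 1
  ρ[d/a](σ[b<=6](R)) → 1

== RESULT ==
w | d | b
s | 2 | 2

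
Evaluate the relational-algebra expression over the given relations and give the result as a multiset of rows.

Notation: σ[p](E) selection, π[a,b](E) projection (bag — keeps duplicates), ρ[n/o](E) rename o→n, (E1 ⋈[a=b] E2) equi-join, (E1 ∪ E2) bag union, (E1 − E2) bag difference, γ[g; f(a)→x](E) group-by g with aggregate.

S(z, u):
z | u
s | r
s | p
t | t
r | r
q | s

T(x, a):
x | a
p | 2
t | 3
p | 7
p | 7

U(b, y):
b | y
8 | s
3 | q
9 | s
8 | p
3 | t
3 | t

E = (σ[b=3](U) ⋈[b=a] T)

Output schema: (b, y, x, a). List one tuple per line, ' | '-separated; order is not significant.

Stepwise |·|:
  U → 6
  σ[b=3](U) → 3
  T → 4
  (σ[b=3](U) ⋈[b=a] T) → 3

== RESULT ==
b | y | x | a
3 | q | t | 3
3 | t | t | 3
3 | t | t | 3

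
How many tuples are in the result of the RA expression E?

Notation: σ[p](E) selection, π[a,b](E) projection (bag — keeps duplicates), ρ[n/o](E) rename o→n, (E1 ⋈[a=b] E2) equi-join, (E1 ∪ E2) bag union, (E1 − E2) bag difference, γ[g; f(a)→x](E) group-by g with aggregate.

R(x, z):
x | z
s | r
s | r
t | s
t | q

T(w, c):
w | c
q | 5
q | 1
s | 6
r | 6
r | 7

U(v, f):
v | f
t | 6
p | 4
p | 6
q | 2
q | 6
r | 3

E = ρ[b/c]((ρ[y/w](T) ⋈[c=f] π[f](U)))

Row counts bottom-up:
  T → 5
  ρ[y/w](T) → 5
  U → 6
  π[f](U) → 6
  (ρ[y/w](T) ⋈[c=f] π[f](U)) → 6
  ρ[b/c]((ρ[y/w](T) ⋈[c=f] π[f](U))) → 6

|E| = 6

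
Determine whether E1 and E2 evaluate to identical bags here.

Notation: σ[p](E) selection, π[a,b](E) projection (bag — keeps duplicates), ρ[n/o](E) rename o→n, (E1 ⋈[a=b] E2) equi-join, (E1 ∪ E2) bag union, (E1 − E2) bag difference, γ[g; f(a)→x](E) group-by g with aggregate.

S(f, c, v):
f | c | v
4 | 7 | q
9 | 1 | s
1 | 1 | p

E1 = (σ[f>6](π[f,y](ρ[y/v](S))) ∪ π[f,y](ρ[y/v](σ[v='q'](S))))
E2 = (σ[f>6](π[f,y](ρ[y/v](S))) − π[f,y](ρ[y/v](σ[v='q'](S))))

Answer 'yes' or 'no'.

E1 per-node cardinality:
  S → 3
  ρ[y/v](S) → 3
  π[f,y](ρ[y/v](S)) → 3
  σ[f>6](π[f,y](ρ[y/v](S))) → 1
  S → 3
  σ[v='q'](S) → 1
  ρ[y/v](σ[v='q'](S)) → 1
  π[f,y](ρ[y/v](σ[v='q'](S))) → 1
  (σ[f>6](π[f,y](ρ[y/v](S))) ∪ π[f,y](ρ[y/v](σ[v='q'](S)))) → 2
E2 per-node cardinality:
  S → 3
  ρ[y/v](S) → 3
  π[f,y](ρ[y/v](S)) → 3
  σ[f>6](π[f,y](ρ[y/v](S))) → 1
  S → 3
  σ[v='q'](S) → 1
  ρ[y/v](σ[v='q'](S)) → 1
  π[f,y](ρ[y/v](σ[v='q'](S))) → 1
  (σ[f>6](π[f,y](ρ[y/v](S))) − π[f,y](ρ[y/v](σ[v='q'](S)))) → 1

E1 result:
f | y
4 | q
9 | s
E2 result:
f | y
9 | s
Witness: (4, 'q') appears 1× in E1 but 0× in E2.

no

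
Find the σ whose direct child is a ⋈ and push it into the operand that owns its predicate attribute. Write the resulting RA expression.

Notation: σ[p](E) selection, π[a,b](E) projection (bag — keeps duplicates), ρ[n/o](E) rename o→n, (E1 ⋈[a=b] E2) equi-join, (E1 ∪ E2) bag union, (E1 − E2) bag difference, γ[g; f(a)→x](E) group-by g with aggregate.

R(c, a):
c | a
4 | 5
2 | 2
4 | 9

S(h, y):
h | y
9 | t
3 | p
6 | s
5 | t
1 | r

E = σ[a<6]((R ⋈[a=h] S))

σ filters on a, owned by the left side.
E' = (σ[a<6](R) ⋈[a=h] S)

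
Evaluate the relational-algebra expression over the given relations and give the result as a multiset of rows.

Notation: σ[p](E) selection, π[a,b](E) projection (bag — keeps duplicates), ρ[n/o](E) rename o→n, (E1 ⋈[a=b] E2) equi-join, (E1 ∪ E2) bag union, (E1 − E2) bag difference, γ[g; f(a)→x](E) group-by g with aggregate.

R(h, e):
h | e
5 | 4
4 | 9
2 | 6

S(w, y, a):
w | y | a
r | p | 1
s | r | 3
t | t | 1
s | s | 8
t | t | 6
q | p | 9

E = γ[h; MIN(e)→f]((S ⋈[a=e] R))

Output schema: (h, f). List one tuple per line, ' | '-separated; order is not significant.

Stepwise |·|:
  S → 6
  R → 3
  (S ⋈[a=e] R) → 2
  γ[h; MIN(e)→f]((S ⋈[a=e] R)) → 2

== RESULT ==
h | f
2 | 6
4 | 9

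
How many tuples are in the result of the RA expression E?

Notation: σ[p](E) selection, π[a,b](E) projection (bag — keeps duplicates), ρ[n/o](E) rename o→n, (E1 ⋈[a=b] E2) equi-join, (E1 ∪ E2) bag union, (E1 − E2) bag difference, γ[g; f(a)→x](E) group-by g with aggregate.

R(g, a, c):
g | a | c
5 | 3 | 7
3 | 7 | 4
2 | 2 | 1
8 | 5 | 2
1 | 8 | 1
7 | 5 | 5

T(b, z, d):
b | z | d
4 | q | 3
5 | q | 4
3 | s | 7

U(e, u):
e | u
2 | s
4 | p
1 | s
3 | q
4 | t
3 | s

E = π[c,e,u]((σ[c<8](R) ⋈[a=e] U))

Subexpression sizes:
  R → 6
  σ[c<8](R) → 6
  U → 6
  (σ[c<8](R) ⋈[a=e] U) → 3
  π[c,e,u]((σ[c<8](R) ⋈[a=e] U)) → 3

|E| = 3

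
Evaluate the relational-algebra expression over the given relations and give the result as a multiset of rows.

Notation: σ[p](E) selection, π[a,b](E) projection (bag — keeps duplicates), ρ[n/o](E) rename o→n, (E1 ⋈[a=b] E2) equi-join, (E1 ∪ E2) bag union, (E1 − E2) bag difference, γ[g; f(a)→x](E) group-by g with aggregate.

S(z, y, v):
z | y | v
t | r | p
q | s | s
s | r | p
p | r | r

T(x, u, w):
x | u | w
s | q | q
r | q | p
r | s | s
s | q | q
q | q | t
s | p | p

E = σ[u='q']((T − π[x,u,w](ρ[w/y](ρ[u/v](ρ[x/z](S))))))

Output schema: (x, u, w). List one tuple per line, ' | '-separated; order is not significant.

Row counts bottom-up:
  T → 6
  S → 4
  ρ[x/z](S) → 4
  ρ[u/v](ρ[x/z](S)) → 4
  ρ[w/y](ρ[u/v](ρ[x/z](S))) → 4
  π[x,u,w](ρ[w/y](ρ[u/v](ρ[x/z](S)))) → 4
  (T − π[x,u,w](ρ[w/y](ρ[u/v](ρ[x/z](S))))) → 6
  σ[u='q']((T − π[x,u,w](ρ[w/y](ρ[u/v](ρ[x/z](S)))))) → 4

== RESULT ==
x | u | w
q | q | t
r | q | p
s | q | q
s | q | q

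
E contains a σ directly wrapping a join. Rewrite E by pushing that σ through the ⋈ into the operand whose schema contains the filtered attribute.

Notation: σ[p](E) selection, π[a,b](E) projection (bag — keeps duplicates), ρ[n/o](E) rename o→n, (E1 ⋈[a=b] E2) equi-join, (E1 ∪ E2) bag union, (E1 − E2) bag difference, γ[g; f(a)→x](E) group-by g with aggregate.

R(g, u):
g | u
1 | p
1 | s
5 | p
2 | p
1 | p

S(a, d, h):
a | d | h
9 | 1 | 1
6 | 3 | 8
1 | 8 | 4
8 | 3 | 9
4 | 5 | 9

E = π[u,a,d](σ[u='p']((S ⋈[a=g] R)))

σ filters on u, owned by the right side.
E' = π[u,a,d]((S ⋈[a=g] σ[u='p'](R)))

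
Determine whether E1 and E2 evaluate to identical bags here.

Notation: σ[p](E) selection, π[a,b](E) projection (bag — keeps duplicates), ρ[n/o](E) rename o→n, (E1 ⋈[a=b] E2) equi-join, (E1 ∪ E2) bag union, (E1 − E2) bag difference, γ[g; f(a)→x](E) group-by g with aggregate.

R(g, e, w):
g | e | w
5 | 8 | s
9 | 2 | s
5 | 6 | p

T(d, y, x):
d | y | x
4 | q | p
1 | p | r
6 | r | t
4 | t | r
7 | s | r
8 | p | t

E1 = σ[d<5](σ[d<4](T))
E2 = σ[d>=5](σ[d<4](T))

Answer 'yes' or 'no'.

E1 stepwise |·|:
  T → 6
  σ[d<4](T) → 1
  σ[d<5](σ[d<4](T)) → 1
E2 stepwise |·|:
  T → 6
  σ[d<4](T) → 1
  σ[d>=5](σ[d<4](T)) → 0

E1 result:
d | y | x
1 | p | r
E2 result:
d | y | x
(0 rows)
Witness: (1, 'p', 'r') appears 1× in E1 but 0× in E2.

no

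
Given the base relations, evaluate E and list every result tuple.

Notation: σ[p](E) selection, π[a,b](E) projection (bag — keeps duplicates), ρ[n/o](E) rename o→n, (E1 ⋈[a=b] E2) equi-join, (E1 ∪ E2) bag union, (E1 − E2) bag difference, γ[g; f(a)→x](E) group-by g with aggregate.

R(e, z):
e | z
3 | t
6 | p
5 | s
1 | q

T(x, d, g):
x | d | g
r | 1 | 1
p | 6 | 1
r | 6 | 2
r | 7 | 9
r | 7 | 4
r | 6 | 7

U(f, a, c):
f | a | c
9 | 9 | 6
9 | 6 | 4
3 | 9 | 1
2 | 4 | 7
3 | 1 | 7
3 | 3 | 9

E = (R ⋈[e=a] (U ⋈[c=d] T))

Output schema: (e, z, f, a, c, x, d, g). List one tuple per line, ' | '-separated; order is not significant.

Row counts bottom-up:
  R → 4
  U → 6
  T → 6
  (U ⋈[c=d] T) → 8
  (R ⋈[e=a] (U ⋈[c=d] T)) → 2

== RESULT ==
e | z | f | a | c | x | d | g
1 | q | 3 | 1 | 7 | r | 7 | 4
1 | q | 3 | 1 | 7 | r | 7 | 9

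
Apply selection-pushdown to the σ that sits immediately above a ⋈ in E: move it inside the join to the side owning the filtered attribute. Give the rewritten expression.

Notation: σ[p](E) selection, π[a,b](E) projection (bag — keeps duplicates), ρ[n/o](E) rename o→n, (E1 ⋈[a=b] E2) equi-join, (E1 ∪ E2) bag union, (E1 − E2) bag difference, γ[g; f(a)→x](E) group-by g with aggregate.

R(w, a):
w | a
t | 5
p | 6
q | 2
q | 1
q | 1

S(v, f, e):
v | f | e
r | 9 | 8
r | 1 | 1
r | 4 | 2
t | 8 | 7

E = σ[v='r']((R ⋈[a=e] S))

σ filters on v, owned by the right side.
E' = (R ⋈[a=e] σ[v='r'](S))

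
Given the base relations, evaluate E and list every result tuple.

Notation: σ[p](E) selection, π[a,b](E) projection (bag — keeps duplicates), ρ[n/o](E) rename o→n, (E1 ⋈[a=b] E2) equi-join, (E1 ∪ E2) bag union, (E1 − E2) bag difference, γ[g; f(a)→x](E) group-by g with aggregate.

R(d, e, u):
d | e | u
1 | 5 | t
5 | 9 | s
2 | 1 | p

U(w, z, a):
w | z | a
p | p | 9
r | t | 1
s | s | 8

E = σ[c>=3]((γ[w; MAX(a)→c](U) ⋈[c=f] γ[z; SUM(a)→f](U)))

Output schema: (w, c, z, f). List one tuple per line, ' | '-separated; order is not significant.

Stepwise |·|:
  U → 3
  γ[w; MAX(a)→c](U) → 3
  U → 3
  γ[z; SUM(a)→f](U) → 3
  (γ[w; MAX(a)→c](U) ⋈[c=f] γ[z; SUM(a)→f](U)) → 3
  σ[c>=3]((γ[w; MAX(a)→c](U) ⋈[c=f] γ[z; SUM(a)→f](U))) → 2

== RESULT ==
w | c | z | f
p | 9 | p | 9
s | 8 | s | 8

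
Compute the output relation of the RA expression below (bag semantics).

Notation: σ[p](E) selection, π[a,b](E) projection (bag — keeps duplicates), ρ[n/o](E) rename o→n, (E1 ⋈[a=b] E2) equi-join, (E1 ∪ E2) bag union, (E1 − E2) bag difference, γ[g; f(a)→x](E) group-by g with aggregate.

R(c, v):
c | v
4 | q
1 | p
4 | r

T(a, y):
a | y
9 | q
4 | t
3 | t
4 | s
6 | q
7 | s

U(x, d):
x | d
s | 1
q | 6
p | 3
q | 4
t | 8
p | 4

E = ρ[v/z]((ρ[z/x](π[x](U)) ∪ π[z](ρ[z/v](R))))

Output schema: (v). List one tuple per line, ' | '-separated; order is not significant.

Row counts bottom-up:
  U → 6
  π[x](U) → 6
  ρ[z/x](π[x](U)) → 6
  R → 3
  ρ[z/v](R) → 3
  π[z](ρ[z/v](R)) → 3
  (ρ[z/x](π[x](U)) ∪ π[z](ρ[z/v](R))) → 9
  ρ[v/z]((ρ[z/x](π[x](U)) ∪ π[z](ρ[z/v](R)))) → 9

== RESULT ==
v
p
p
p
q
q
q
r
s
t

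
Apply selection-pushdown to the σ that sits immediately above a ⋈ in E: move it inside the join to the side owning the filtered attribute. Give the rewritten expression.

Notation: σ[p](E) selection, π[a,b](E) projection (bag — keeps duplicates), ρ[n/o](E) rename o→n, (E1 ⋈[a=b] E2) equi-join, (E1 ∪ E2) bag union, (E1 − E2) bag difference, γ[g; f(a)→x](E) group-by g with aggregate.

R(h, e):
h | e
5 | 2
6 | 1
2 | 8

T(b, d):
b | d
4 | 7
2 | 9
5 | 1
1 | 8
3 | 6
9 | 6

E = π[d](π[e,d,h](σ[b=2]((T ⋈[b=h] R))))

σ filters on b, owned by the left side.
E' = π[d](π[e,d,h]((σ[b=2](T) ⋈[b=h] R)))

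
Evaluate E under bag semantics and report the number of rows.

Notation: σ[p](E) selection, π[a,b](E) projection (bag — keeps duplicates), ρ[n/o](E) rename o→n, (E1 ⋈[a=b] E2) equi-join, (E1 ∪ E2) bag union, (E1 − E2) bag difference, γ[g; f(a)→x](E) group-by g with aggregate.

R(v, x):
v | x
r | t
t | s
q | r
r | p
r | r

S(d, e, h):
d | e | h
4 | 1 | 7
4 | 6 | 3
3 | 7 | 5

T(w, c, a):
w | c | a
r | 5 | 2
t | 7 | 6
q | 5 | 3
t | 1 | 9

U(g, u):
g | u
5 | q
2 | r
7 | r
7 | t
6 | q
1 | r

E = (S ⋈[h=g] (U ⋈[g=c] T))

Per-node cardinality:
  S → 3
  U → 6
  T → 4
  (U ⋈[g=c] T) → 5
  (S ⋈[h=g] (U ⋈[g=c] T)) → 4

|E| = 4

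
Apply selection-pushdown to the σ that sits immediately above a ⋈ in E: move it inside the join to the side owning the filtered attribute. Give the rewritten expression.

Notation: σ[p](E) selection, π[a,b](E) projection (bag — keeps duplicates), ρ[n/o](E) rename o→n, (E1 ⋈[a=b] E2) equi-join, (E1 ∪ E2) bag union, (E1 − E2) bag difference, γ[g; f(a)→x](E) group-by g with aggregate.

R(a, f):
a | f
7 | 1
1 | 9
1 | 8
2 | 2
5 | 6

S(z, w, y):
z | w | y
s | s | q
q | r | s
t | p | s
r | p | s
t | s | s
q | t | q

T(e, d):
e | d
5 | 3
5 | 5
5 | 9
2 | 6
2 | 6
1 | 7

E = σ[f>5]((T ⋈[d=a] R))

σ filters on f, owned by the right side.
E' = (T ⋈[d=a] σ[f>5](R))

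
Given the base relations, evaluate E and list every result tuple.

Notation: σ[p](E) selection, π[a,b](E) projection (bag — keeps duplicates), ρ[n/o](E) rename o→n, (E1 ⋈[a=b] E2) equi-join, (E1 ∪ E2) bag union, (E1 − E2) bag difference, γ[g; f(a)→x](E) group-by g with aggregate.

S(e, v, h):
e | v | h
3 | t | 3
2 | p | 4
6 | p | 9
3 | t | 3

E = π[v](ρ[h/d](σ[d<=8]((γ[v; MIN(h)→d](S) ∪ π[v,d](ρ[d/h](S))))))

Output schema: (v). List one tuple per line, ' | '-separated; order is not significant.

Per-node cardinality:
  S → 4
  γ[v; MIN(h)→d](S) → 2
  S → 4
  ρ[d/h](S) → 4
  π[v,d](ρ[d/h](S)) → 4
  (γ[v; MIN(h)→d](S) ∪ π[v,d](ρ[d/h](S))) → 6
  σ[d<=8]((γ[v; MIN(h)→d](S) ∪ π[v,d](ρ[d/h](S)))) → 5
  ρ[h/d](σ[d<=8]((γ[v; MIN(h)→d](S) ∪ π[v,d](ρ[d/h](S))))) → 5
  π[v](ρ[h/d](σ[d<=8]((γ[v; MIN(h)→d](S) ∪ π[v,d](ρ[d/h](S)))))) → 5

== RESULT ==
v
p
p
t
t
t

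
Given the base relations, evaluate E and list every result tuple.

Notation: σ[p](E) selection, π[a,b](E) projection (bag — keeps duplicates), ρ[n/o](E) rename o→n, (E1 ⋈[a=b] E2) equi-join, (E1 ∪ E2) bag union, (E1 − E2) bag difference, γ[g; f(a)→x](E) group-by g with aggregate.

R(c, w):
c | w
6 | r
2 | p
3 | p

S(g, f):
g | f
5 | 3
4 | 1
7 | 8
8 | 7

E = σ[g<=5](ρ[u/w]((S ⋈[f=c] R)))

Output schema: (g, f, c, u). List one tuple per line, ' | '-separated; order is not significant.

Row counts bottom-up:
  S → 4
  R → 3
  (S ⋈[f=c] R) → 1
  ρ[u/w]((S ⋈[f=c] R)) → 1
  σ[g<=5](ρ[u/w]((S ⋈[f=c] R))) → 1

== RESULT ==
g | f | c | u
5 | 3 | 3 | p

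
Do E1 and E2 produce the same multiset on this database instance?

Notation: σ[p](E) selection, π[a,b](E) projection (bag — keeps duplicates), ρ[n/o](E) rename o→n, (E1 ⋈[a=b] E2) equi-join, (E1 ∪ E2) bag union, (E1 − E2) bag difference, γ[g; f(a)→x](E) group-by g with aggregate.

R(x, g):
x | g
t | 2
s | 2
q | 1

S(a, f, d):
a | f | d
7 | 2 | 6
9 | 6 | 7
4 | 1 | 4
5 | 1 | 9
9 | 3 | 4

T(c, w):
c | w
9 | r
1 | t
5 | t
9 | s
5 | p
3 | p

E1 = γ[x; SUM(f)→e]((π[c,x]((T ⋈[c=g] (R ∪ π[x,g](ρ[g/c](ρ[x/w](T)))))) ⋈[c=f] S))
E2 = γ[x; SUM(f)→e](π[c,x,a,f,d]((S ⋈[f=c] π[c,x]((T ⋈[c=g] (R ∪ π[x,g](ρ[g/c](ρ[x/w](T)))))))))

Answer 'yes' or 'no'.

E1 stepwise |·|:
  T → 6
  R → 3
  T → 6
  ρ[x/w](T) → 6
  ρ[g/c](ρ[x/w](T)) → 6
  π[x,g](ρ[g/c](ρ[x/w](T))) → 6
  (R ∪ π[x,g](ρ[g/c](ρ[x/w](T)))) → 9
  (T ⋈[c=g] (R ∪ π[x,g](ρ[g/c](ρ[x/w](T))))) → 11
  π[c,x]((T ⋈[c=g] (R ∪ π[x,g](ρ[g/c](ρ[x/w](T)))))) → 11
  S → 5
  (π[c,x]((T ⋈[c=g] (R ∪ π[x,g](ρ[g/c](ρ[x/w](T)))))) ⋈[c=f] S) → 5
  γ[x; SUM(f)→e]((π[c,x]((T ⋈[c=g] (R ∪ π[x,g](ρ[g/c](ρ[x/w](T)))))) ⋈[c=f] S)) → 3
E2 stepwise |·|:
  S → 5
  T → 6
  R → 3
  T → 6
  ρ[x/w](T) → 6
  ρ[g/c](ρ[x/w](T)) → 6
  π[x,g](ρ[g/c](ρ[x/w](T))) → 6
  (R ∪ π[x,g](ρ[g/c](ρ[x/w](T)))) → 9
  (T ⋈[c=g] (R ∪ π[x,g](ρ[g/c](ρ[x/w](T))))) → 11
  π[c,x]((T ⋈[c=g] (R ∪ π[x,g](ρ[g/c](ρ[x/w](T)))))) → 11
  (S ⋈[f=c] π[c,x]((T ⋈[c=g] (R ∪ π[x,g](ρ[g/c](ρ[x/w](T))))))) → 5
  π[c,x,a,f,d]((S ⋈[f=c] π[c,x]((T ⋈[c=g] (R ∪ π[x,g](ρ[g/c](ρ[x/w](T)))))))) → 5
  γ[x; SUM(f)→e](π[c,x,a,f,d]((S ⋈[f=c] π[c,x]((T ⋈[c=g] (R ∪ π[x,g](ρ[g/c](ρ[x/w](T))))))))) → 3

E1 and E2 produce the same multiset:
x | e
p | 3
q | 2
t | 2

yes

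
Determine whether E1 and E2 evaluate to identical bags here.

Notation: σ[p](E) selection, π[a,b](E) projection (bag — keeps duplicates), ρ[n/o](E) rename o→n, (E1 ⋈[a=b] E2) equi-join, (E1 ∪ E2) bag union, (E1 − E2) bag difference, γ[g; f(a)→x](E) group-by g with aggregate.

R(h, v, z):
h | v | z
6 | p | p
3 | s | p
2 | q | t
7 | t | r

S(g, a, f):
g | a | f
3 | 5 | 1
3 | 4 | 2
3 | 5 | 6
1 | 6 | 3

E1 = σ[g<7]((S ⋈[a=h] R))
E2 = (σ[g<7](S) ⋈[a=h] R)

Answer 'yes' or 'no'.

E1 per-node cardinality:
  S → 4
  R → 4
  (S ⋈[a=h] R) → 1
  σ[g<7]((S ⋈[a=h] R)) → 1
E2 per-node cardinality:
  S → 4
  σ[g<7](S) → 4
  R → 4
  (σ[g<7](S) ⋈[a=h] R) → 1

E1 and E2 produce the same multiset:
g | a | f | h | v | z
1 | 6 | 3 | 6 | p | p

yes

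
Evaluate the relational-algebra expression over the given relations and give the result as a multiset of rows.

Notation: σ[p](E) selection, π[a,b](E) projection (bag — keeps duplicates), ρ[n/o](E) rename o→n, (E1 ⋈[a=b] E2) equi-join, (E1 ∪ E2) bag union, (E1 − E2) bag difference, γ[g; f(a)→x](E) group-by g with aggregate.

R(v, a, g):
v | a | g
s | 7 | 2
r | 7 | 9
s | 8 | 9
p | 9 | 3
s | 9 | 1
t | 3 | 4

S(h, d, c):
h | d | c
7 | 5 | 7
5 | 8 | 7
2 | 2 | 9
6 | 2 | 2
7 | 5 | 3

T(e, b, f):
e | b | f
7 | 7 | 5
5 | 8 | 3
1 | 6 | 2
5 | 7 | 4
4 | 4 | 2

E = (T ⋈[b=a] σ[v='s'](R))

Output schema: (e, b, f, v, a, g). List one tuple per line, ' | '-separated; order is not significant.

Subexpression sizes:
  T → 5
  R → 6
  σ[v='s'](R) → 3
  (T ⋈[b=a] σ[v='s'](R)) → 3

== RESULT ==
e | b | f | v | a | g
5 | 7 | 4 | s | 7 | 2
5 | 8 | 3 | s | 8 | 9
7 | 7 | 5 | s | 7 | 2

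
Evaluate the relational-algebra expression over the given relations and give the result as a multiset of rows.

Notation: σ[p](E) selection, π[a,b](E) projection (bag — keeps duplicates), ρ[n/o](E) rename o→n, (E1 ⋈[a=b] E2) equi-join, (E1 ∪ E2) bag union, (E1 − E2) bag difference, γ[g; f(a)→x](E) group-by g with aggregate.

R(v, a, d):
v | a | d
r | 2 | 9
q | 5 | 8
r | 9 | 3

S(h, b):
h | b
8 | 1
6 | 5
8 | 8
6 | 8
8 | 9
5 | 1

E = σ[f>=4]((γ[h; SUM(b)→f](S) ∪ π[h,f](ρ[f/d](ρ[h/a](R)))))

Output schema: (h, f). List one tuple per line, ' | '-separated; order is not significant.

Stepwise |·|:
  S → 6
  γ[h; SUM(b)→f](S) → 3
  R → 3
  ρ[h/a](R) → 3
  ρ[f/d](ρ[h/a](R)) → 3
  π[h,f](ρ[f/d](ρ[h/a](R))) → 3
  (γ[h; SUM(b)→f](S) ∪ π[h,f](ρ[f/d](ρ[h/a](R)))) → 6
  σ[f>=4]((γ[h; SUM(b)→f](S) ∪ π[h,f](ρ[f/d](ρ[h/a](R))))) → 4

== RESULT ==
h | f
2 | 9
5 | 8
6 | 13
8 | 18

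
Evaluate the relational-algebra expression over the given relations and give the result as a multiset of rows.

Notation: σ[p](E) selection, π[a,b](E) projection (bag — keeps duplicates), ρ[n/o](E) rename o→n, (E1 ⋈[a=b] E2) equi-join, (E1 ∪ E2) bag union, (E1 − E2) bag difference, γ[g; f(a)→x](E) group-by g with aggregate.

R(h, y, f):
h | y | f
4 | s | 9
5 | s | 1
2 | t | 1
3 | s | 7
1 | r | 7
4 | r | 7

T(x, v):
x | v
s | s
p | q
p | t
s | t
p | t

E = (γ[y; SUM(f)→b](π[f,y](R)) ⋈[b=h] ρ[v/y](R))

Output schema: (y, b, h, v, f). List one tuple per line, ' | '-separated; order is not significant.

Subexpression sizes:
  R → 6
  π[f,y](R) → 6
  γ[y; SUM(f)→b](π[f,y](R)) → 3
  R → 6
  ρ[v/y](R) → 6
  (γ[y; SUM(f)→b](π[f,y](R)) ⋈[b=h] ρ[v/y](R)) → 1

== RESULT ==
y | b | h | v | f
t | 1 | 1 | r | 7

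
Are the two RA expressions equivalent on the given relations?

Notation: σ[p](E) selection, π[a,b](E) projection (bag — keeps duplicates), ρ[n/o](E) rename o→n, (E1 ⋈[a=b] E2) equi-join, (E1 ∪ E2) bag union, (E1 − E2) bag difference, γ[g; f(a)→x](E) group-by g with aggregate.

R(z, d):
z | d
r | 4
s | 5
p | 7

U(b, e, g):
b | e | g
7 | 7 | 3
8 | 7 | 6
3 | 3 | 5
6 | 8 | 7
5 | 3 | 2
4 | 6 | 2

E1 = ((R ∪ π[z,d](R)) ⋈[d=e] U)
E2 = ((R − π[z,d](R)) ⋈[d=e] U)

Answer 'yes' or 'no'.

E1 stepwise |·|:
  R → 3
  R → 3
  π[z,d](R) → 3
  (R ∪ π[z,d](R)) → 6
  U → 6
  ((R ∪ π[z,d](R)) ⋈[d=e] U) → 4
E2 stepwise |·|:
  R → 3
  R → 3
  π[z,d](R) → 3
  (R − π[z,d](R)) → 0
  U → 6
  ((R − π[z,d](R)) ⋈[d=e] U) → 0

E1 result:
z | d | b | e | g
p | 7 | 7 | 7 | 3
p | 7 | 7 | 7 | 3
p | 7 | 8 | 7 | 6
p | 7 | 8 | 7 | 6
E2 result:
z | d | b | e | g
(0 rows)
Witness: ('p', 7, 8, 7, 6) appears 2× in E1 but 0× in E2.

no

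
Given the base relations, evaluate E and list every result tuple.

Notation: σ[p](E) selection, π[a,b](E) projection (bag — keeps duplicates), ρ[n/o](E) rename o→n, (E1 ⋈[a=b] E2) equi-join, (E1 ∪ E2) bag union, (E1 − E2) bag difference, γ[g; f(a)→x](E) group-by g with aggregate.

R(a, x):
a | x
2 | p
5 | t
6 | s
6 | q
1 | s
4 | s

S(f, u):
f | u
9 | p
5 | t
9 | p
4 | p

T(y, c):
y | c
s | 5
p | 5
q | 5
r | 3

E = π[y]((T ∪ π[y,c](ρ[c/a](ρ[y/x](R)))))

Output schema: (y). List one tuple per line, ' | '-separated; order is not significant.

Subexpression sizes:
  T → 4
  R → 6
  ρ[y/x](R) → 6
  ρ[c/a](ρ[y/x](R)) → 6
  π[y,c](ρ[c/a](ρ[y/x](R))) → 6
  (T ∪ π[y,c](ρ[c/a](ρ[y/x](R)))) → 10
  π[y]((T ∪ π[y,c](ρ[c/a](ρ[y/x](R))))) → 10

== RESULT ==
y
p
p
q
q
r
s
s
s
s
t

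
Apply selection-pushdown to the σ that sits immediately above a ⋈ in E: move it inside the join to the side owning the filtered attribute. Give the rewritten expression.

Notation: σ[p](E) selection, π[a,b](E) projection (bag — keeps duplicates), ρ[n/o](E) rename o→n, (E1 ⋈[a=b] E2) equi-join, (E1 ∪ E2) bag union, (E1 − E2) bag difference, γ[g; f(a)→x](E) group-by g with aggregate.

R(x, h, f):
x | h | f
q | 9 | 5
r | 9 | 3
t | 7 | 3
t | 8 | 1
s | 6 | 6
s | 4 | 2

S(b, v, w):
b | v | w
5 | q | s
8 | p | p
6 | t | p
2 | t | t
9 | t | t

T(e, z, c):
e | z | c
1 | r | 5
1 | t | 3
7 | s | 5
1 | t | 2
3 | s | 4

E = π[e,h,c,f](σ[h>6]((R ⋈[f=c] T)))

σ filters on h, owned by the left side.
E' = π[e,h,c,f]((σ[h>6](R) ⋈[f=c] T))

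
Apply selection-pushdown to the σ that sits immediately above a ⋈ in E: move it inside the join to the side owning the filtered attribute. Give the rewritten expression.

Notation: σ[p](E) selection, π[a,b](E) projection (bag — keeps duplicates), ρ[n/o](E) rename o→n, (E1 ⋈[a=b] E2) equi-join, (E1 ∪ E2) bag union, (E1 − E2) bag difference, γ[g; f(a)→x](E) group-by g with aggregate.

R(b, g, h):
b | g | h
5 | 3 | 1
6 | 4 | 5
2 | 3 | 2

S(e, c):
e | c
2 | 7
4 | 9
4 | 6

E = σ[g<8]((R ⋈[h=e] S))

σ filters on g, owned by the left side.
E' = (σ[g<8](R) ⋈[h=e] S)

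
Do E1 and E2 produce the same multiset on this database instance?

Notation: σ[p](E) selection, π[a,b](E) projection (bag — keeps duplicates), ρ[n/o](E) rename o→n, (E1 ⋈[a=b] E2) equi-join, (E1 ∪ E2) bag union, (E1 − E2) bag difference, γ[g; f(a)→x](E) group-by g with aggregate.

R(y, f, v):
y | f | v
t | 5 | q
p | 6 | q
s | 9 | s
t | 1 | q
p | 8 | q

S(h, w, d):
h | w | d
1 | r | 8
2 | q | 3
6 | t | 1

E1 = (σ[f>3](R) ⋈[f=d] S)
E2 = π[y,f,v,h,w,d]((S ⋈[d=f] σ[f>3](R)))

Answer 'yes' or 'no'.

E1 per-node cardinality:
  R → 5
  σ[f>3](R) → 4
  S → 3
  (σ[f>3](R) ⋈[f=d] S) → 1
E2 per-node cardinality:
  S → 3
  R → 5
  σ[f>3](R) → 4
  (S ⋈[d=f] σ[f>3](R)) → 1
  π[y,f,v,h,w,d]((S ⋈[d=f] σ[f>3](R))) → 1

E1 and E2 produce the same multiset:
y | f | v | h | w | d
p | 8 | q | 1 | r | 8

yes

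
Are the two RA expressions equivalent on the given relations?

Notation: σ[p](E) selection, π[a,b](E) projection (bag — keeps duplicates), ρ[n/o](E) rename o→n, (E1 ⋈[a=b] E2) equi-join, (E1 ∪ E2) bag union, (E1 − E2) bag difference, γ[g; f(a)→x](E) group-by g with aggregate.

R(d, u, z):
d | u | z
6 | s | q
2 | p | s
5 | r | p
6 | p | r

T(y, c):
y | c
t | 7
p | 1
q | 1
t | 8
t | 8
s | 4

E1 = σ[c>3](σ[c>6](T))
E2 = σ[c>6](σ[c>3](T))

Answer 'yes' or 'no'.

E1 row counts bottom-up:
  T → 6
  σ[c>6](T) → 3
  σ[c>3](σ[c>6](T)) → 3
E2 row counts bottom-up:
  T → 6
  σ[c>3](T) → 4
  σ[c>6](σ[c>3](T)) → 3

E1 and E2 produce the same multiset:
y | c
t | 7
t | 8
t | 8

yes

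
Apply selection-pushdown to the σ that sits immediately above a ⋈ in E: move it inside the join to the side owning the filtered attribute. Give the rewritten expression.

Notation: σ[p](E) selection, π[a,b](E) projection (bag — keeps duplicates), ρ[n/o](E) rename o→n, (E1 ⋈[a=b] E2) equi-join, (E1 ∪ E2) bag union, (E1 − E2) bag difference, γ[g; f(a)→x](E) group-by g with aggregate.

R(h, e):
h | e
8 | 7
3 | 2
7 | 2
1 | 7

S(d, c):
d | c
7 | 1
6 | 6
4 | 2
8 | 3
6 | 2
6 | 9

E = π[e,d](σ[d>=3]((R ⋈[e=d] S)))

σ filters on d, owned by the right side.
E' = π[e,d]((R ⋈[e=d] σ[d>=3](S)))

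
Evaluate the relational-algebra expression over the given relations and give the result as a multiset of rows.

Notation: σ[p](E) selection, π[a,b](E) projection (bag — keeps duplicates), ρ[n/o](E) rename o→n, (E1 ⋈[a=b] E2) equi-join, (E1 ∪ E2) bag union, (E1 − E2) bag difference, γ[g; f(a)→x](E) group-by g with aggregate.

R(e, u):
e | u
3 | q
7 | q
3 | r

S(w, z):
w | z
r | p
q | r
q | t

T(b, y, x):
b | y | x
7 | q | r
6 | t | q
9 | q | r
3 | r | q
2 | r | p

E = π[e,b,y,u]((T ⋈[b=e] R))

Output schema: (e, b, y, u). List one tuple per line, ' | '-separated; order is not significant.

Per-node cardinality:
  T → 5
  R → 3
  (T ⋈[b=e] R) → 3
  π[e,b,y,u]((T ⋈[b=e] R)) → 3

== RESULT ==
e | b | y | u
3 | 3 | r | q
3 | 3 | r | r
7 | 7 | q | q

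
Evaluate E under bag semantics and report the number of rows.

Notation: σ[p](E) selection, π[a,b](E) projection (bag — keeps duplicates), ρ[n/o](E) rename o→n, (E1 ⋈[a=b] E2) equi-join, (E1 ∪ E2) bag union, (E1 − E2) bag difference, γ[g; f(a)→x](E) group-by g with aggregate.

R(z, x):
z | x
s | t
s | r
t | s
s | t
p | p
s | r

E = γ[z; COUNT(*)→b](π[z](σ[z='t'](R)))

Stepwise |·|:
  R → 6
  σ[z='t'](R) → 1
  π[z](σ[z='t'](R)) → 1
  γ[z; COUNT(*)→b](π[z](σ[z='t'](R))) → 1

|E| = 1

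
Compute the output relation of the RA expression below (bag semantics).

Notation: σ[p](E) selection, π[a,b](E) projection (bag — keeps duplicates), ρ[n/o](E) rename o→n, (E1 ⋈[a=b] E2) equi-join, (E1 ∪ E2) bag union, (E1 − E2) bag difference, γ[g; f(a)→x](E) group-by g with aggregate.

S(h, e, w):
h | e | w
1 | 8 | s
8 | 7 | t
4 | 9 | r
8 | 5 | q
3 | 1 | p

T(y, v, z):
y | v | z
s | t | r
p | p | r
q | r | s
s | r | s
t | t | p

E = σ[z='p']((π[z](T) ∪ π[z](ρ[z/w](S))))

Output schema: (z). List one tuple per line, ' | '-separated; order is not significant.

Row counts bottom-up:
  T → 5
  π[z](T) → 5
  S → 5
  ρ[z/w](S) → 5
  π[z](ρ[z/w](S)) → 5
  (π[z](T) ∪ π[z](ρ[z/w](S))) → 10
  σ[z='p']((π[z](T) ∪ π[z](ρ[z/w](S)))) → 2

== RESULT ==
z
p
p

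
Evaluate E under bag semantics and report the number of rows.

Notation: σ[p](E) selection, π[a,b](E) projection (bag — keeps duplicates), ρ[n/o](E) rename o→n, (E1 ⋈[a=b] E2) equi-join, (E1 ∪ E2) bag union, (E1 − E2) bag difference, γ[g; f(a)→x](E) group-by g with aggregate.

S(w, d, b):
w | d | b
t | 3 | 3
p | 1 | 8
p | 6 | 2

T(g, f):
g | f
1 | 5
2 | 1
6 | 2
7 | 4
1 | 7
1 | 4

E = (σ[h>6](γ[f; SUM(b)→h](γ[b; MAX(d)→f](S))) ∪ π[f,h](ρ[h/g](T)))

Stepwise |·|:
  S → 3
  γ[b; MAX(d)→f](S) → 3
  γ[f; SUM(b)→h](γ[b; MAX(d)→f](S)) → 3
  σ[h>6](γ[f; SUM(b)→h](γ[b; MAX(d)→f](S))) → 1
  T → 6
  ρ[h/g](T) → 6
  π[f,h](ρ[h/g](T)) → 6
  (σ[h>6](γ[f; SUM(b)→h](γ[b; MAX(d)→f](S))) ∪ π[f,h](ρ[h/g](T))) → 7

|E| = 7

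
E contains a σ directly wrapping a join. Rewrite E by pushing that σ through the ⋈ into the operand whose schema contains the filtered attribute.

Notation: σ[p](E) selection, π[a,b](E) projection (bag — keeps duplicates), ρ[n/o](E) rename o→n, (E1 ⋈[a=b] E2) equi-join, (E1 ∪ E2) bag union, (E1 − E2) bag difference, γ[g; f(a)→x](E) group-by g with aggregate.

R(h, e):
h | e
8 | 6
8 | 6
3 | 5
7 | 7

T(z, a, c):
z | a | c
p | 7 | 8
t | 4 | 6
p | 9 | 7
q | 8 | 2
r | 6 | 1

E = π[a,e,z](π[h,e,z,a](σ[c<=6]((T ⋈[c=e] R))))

σ filters on c, owned by the left side.
E' = π[a,e,z](π[h,e,z,a]((σ[c<=6](T) ⋈[c=e] R)))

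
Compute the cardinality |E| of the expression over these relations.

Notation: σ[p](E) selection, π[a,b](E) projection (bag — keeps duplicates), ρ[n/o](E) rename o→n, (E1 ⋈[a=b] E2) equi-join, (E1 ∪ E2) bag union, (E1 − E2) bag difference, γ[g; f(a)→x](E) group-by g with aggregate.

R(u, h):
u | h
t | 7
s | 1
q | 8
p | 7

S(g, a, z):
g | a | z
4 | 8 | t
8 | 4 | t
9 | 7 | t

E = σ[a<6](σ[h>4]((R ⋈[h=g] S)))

Row counts bottom-up:
  R → 4
  S → 3
  (R ⋈[h=g] S) → 1
  σ[h>4]((R ⋈[h=g] S)) → 1
  σ[a<6](σ[h>4]((R ⋈[h=g] S))) → 1

|E| = 1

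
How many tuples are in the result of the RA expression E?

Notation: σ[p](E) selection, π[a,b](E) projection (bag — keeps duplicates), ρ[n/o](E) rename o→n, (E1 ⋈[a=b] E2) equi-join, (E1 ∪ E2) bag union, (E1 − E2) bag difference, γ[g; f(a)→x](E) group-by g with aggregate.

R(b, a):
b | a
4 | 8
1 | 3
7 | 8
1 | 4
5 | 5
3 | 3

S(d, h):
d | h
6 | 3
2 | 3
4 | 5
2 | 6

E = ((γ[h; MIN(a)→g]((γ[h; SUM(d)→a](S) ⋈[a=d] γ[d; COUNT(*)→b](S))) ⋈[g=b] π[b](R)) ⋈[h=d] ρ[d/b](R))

Subexpression sizes:
  S → 4
  γ[h; SUM(d)→a](S) → 3
  S → 4
  γ[d; COUNT(*)→b](S) → 3
  (γ[h; SUM(d)→a](S) ⋈[a=d] γ[d; COUNT(*)→b](S)) → 2
  γ[h; MIN(a)→g]((γ[h; SUM(d)→a](S) ⋈[a=d] γ[d; COUNT(*)→b](S))) → 2
  R → 6
  π[b](R) → 6
  (γ[h; MIN(a)→g]((γ[h; SUM(d)→a](S) ⋈[a=d] γ[d; COUNT(*)→b](S))) ⋈[g=b] π[b](R)) → 1
  R → 6
  ρ[d/b](R) → 6
  ((γ[h; MIN(a)→g]((γ[h; SUM(d)→a](S) ⋈[a=d] γ[d; COUNT(*)→b](S))) ⋈[g=b] π[b](R)) ⋈[h=d] ρ[d/b](R)) → 1

|E| = 1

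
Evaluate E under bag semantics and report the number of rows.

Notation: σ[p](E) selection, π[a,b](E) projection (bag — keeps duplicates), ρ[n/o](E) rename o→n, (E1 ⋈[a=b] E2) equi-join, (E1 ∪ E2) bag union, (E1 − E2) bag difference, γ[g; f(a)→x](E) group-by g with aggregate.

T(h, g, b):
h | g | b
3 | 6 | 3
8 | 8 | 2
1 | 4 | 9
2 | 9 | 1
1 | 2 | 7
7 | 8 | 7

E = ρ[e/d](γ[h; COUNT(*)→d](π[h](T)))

Stepwise |·|:
  T → 6
  π[h](T) → 6
  γ[h; COUNT(*)→d](π[h](T)) → 5
  ρ[e/d](γ[h; COUNT(*)→d](π[h](T))) → 5

|E| = 5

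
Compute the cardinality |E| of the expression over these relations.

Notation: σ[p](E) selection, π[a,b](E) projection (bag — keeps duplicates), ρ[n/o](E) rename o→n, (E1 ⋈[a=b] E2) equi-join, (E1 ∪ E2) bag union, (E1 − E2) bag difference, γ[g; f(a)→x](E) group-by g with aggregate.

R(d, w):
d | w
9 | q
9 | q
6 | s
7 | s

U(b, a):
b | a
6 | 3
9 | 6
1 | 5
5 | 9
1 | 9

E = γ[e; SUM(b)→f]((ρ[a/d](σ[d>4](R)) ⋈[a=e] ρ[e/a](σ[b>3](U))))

Row counts bottom-up:
  R → 4
  σ[d>4](R) → 4
  ρ[a/d](σ[d>4](R)) → 4
  U → 5
  σ[b>3](U) → 3
  ρ[e/a](σ[b>3](U)) → 3
  (ρ[a/d](σ[d>4](R)) ⋈[a=e] ρ[e/a](σ[b>3](U))) → 3
  γ[e; SUM(b)→f]((ρ[a/d](σ[d>4](R)) ⋈[a=e] ρ[e/a](σ[b>3](U)))) → 2

|E| = 2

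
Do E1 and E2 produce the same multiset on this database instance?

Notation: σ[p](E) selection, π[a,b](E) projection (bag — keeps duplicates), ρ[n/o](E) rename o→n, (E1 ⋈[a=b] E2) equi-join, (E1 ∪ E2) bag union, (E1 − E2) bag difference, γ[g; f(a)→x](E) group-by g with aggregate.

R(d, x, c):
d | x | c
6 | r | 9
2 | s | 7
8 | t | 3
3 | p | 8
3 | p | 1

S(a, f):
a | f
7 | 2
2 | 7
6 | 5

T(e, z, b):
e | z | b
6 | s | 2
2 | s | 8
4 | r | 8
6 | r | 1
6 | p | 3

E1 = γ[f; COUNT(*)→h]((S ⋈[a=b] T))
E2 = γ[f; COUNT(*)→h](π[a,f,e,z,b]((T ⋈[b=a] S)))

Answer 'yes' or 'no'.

E1 per-node cardinality:
  S → 3
  T → 5
  (S ⋈[a=b] T) → 1
  γ[f; COUNT(*)→h]((S ⋈[a=b] T)) → 1
E2 per-node cardinality:
  T → 5
  S → 3
  (T ⋈[b=a] S) → 1
  π[a,f,e,z,b]((T ⋈[b=a] S)) → 1
  γ[f; COUNT(*)→h](π[a,f,e,z,b]((T ⋈[b=a] S))) → 1

E1 and E2 produce the same multiset:
f | h
7 | 1

yes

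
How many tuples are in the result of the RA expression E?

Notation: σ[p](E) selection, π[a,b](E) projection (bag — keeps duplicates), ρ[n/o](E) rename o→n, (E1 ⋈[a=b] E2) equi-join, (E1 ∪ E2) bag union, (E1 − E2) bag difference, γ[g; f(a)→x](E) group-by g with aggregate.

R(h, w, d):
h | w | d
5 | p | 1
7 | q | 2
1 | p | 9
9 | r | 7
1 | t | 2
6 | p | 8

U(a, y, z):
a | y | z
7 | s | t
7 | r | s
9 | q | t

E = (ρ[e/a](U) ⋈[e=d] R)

Stepwise |·|:
  U → 3
  ρ[e/a](U) → 3
  R → 6
  (ρ[e/a](U) ⋈[e=d] R) → 3

|E| = 3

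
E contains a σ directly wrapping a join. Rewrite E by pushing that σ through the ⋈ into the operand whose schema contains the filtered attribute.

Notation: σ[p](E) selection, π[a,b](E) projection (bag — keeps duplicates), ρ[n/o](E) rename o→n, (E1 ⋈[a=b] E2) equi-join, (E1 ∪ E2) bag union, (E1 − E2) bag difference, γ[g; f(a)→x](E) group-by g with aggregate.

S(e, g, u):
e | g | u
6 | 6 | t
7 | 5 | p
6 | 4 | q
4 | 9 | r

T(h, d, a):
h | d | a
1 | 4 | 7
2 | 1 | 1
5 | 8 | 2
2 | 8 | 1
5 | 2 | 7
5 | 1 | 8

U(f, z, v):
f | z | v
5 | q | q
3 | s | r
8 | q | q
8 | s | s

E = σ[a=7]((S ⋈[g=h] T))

σ filters on a, owned by the right side.
E' = (S ⋈[g=h] σ[a=7](T))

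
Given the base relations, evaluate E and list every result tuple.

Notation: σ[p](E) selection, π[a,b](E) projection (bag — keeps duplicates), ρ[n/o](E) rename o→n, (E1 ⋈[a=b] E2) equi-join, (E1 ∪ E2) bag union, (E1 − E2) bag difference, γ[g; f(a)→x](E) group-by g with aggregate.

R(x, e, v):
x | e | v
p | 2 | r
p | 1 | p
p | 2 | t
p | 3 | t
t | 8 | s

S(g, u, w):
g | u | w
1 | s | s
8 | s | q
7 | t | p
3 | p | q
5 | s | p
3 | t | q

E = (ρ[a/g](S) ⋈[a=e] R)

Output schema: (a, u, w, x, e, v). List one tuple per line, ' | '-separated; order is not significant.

Subexpression sizes:
  S → 6
  ρ[a/g](S) → 6
  R → 5
  (ρ[a/g](S) ⋈[a=e] R) → 4

== RESULT ==
a | u | w | x | e | v
1 | s | s | p | 1 | p
3 | p | q | p | 3 | t
3 | t | q | p | 3 | t
8 | s | q | t | 8 | s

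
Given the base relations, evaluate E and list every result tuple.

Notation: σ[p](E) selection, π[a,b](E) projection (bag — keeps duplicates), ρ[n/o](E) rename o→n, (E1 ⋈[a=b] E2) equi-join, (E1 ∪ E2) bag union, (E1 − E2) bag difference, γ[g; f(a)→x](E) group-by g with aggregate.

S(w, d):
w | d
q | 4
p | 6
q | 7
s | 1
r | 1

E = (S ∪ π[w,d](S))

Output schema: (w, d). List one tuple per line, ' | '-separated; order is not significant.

Per-node cardinality:
  S → 5
  S → 5
  π[w,d](S) → 5
  (S ∪ π[w,d](S)) → 10

== RESULT ==
w | d
p | 6
p | 6
q | 4
q | 4
q | 7
q | 7
r | 1
r | 1
s | 1
s | 1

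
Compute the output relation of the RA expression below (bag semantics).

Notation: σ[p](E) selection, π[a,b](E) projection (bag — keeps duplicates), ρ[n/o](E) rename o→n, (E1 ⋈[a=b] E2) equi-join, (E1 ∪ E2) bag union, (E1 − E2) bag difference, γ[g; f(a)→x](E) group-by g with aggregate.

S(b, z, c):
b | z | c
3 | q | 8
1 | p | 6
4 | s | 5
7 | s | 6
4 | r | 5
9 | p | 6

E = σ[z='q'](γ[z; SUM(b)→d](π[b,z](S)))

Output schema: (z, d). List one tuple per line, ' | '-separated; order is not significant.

Stepwise |·|:
  S → 6
  π[b,z](S) → 6
  γ[z; SUM(b)→d](π[b,z](S)) → 4
  σ[z='q'](γ[z; SUM(b)→d](π[b,z](S))) → 1

== RESULT ==
z | d
q | 3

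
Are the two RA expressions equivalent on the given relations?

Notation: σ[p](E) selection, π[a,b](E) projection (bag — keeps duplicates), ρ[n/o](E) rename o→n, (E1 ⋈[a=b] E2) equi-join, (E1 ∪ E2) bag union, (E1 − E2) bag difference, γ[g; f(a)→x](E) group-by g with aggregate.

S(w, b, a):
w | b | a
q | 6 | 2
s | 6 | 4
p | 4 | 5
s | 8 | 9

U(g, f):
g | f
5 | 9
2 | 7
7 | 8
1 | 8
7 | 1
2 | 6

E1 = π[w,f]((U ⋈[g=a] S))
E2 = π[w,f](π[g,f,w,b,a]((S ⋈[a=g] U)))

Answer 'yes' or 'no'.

E1 per-node cardinality:
  U → 6
  S → 4
  (U ⋈[g=a] S) → 3
  π[w,f]((U ⋈[g=a] S)) → 3
E2 per-node cardinality:
  S → 4
  U → 6
  (S ⋈[a=g] U) → 3
  π[g,f,w,b,a]((S ⋈[a=g] U)) → 3
  π[w,f](π[g,f,w,b,a]((S ⋈[a=g] U))) → 3

E1 and E2 produce the same multiset:
w | f
p | 9
q | 6
q | 7

yes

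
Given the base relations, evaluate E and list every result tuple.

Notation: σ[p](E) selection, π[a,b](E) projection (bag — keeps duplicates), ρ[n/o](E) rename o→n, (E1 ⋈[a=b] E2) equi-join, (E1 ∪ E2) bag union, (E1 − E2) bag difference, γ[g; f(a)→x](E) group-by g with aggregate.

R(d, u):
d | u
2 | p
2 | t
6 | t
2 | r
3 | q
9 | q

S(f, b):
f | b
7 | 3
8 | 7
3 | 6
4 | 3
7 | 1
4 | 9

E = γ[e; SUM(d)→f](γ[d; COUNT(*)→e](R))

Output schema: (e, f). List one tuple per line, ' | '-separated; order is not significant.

Subexpression sizes:
  R → 6
  γ[d; COUNT(*)→e](R) → 4
  γ[e; SUM(d)→f](γ[d; COUNT(*)→e](R)) → 2

== RESULT ==
e | f
1 | 18
3 | 2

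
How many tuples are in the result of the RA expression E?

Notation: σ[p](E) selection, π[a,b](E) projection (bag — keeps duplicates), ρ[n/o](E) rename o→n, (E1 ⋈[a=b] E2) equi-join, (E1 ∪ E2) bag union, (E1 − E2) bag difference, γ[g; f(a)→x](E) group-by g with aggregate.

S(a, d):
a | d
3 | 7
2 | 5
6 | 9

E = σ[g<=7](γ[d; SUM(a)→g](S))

Stepwise |·|:
  S → 3
  γ[d; SUM(a)→g](S) → 3
  σ[g<=7](γ[d; SUM(a)→g](S)) → 3

|E| = 3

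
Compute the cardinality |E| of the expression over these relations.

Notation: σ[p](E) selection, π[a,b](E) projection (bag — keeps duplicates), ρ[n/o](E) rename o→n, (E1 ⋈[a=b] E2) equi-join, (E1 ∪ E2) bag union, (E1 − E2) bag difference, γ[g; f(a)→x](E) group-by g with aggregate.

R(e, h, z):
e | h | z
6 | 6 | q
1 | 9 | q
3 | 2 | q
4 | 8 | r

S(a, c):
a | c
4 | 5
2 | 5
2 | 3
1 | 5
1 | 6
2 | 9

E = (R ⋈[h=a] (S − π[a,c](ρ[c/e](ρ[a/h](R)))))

Subexpression sizes:
  R → 4
  S → 6
  R → 4
  ρ[a/h](R) → 4
  ρ[c/e](ρ[a/h](R)) → 4
  π[a,c](ρ[c/e](ρ[a/h](R))) → 4
  (S − π[a,c](ρ[c/e](ρ[a/h](R)))) → 5
  (R ⋈[h=a] (S − π[a,c](ρ[c/e](ρ[a/h](R))))) → 2

|E| = 2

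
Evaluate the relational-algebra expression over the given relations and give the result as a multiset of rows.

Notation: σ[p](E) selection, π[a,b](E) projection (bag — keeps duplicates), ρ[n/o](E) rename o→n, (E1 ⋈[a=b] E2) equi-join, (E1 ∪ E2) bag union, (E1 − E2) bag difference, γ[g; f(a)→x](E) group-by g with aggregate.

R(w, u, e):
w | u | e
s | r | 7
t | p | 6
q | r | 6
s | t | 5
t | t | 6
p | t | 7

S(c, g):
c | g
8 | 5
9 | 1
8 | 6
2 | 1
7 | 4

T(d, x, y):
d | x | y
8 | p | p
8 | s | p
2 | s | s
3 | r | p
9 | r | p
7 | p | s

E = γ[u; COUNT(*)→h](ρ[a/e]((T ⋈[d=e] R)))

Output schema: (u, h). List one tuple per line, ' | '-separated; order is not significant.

Row counts bottom-up:
  T → 6
  R → 6
  (T ⋈[d=e] R) → 2
  ρ[a/e]((T ⋈[d=e] R)) → 2
  γ[u; COUNT(*)→h](ρ[a/e]((T ⋈[d=e] R))) → 2

== RESULT ==
u | h
r | 1
t | 1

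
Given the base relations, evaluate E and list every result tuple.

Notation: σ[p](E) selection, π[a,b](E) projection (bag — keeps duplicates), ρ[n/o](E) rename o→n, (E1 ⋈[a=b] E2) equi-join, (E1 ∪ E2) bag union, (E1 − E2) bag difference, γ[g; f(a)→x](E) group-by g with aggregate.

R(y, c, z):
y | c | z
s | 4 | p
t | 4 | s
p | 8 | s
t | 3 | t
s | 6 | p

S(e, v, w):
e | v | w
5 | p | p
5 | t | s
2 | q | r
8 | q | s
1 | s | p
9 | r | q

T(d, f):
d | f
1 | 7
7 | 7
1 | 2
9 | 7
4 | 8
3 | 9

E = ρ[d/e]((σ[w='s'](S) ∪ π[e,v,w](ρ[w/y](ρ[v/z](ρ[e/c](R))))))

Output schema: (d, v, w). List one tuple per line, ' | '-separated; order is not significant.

Subexpression sizes:
  S → 6
  σ[w='s'](S) → 2
  R → 5
  ρ[e/c](R) → 5
  ρ[v/z](ρ[e/c](R)) → 5
  ρ[w/y](ρ[v/z](ρ[e/c](R))) → 5
  π[e,v,w](ρ[w/y](ρ[v/z](ρ[e/c](R)))) → 5
  (σ[w='s'](S) ∪ π[e,v,w](ρ[w/y](ρ[v/z](ρ[e/c](R))))) → 7
  ρ[d/e]((σ[w='s'](S) ∪ π[e,v,w](ρ[w/y](ρ[v/z](ρ[e/c](R)))))) → 7

== RESULT ==
d | v | w
3 | t | t
4 | p | s
4 | s | t
5 | t | s
6 | p | s
8 | q | s
8 | s | p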